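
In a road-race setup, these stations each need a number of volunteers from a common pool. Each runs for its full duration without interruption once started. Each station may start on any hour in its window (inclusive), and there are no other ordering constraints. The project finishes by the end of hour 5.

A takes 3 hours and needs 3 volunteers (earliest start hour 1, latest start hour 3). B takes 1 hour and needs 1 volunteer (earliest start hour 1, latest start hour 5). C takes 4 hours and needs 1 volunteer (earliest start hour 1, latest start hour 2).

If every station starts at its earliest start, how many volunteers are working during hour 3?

At early start, hour 3 has: A, C.
Demand: 3 + 1 = 4.

4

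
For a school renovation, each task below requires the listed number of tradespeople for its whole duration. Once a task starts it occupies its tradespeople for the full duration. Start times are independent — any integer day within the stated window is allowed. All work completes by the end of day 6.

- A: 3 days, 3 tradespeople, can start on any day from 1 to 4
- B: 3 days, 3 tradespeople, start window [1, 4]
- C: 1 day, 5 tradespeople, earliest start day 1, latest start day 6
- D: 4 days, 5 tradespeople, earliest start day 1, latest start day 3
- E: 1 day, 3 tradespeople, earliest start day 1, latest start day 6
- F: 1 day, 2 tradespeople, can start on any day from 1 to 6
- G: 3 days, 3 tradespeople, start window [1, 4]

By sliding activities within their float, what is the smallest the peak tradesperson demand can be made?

11

Early-start (A@1, B@1, C@1, D@1, E@1, F@1, G@1) gives peak 24: d1:24  d2:14  d3:14  d4:5  d5:0  d6:0.
Shift D→2, E→4, F→5, G→4.
Schedule A@1, B@1, C@1, D@2, E@4, F@5, G@4: d1:11  d2:11  d3:11  d4:11  d5:10  d6:3 — peak 11.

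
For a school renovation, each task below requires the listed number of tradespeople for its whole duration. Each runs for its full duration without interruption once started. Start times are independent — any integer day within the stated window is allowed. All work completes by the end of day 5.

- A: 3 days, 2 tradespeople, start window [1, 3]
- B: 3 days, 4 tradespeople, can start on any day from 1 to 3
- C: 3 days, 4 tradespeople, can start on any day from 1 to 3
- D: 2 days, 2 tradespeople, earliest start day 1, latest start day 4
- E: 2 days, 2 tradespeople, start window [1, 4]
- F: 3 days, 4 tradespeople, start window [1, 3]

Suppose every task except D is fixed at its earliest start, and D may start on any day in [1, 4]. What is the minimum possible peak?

16

D@1: d1:18  d2:18  d3:14  d4:0  d5:0 → peak 18
D@2: d1:16  d2:18  d3:16  d4:0  d5:0 → peak 18
D@3: d1:16  d2:16  d3:16  d4:2  d5:0 → peak 16
D@4: d1:16  d2:16  d3:14  d4:2  d5:2 → peak 16
Best is D@3, peak 16.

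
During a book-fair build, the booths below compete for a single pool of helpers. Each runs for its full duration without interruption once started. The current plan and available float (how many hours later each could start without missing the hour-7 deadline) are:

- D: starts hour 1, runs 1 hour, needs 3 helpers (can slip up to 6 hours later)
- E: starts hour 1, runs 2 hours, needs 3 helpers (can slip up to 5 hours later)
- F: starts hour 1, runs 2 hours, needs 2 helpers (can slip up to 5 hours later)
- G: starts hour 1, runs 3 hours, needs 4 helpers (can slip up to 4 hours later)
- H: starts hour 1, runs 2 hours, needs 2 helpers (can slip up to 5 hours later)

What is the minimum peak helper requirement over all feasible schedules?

Early-start (D@1, E@1, F@1, G@1, H@1) gives peak 14: h1:14  h2:11  h3:4  h4:0  h5:0  h6:0  h7:0.
Shift E→2, G→5, H→3.
Schedule D@1, E@2, F@1, G@5, H@3: h1:5  h2:5  h3:5  h4:2  h5:4  h6:4  h7:4 — peak 5.
Total helper-hours = 29 over 7 hours ⇒ peak ≥ ⌈29/7⌉ = 5, so 5 is optimal.

5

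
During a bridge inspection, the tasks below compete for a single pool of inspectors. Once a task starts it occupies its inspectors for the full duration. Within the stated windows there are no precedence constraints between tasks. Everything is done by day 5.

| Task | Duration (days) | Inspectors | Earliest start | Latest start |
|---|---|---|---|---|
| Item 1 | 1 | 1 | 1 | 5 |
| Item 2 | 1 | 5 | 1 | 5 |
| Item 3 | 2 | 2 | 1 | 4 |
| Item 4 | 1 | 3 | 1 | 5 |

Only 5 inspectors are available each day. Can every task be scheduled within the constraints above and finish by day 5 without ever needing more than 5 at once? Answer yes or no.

yes

Schedule Item 1@1, Item 2@2, Item 3@3, Item 4@1: d1:4  d2:5  d3:2  d4:2  d5:0 — peak 5 ≤ 5.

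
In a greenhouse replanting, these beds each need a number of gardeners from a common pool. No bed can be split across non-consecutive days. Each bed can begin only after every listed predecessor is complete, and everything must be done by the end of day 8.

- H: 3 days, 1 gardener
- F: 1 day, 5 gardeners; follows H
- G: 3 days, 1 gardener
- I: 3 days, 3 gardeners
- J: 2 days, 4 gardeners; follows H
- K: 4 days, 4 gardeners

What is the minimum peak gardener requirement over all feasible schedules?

7

Early-start (H@1, F@4, G@1, I@1, J@4, K@1) gives peak 13: d1:9  d2:9  d3:9  d4:13  d5:4  d6:0  d7:0  d8:0.
Shift F→5, I→6, J→6.
Schedule H@1, F@5, G@1, I@6, J@6, K@1: d1:6  d2:6  d3:6  d4:4  d5:5  d6:7  d7:7  d8:3 — peak 7.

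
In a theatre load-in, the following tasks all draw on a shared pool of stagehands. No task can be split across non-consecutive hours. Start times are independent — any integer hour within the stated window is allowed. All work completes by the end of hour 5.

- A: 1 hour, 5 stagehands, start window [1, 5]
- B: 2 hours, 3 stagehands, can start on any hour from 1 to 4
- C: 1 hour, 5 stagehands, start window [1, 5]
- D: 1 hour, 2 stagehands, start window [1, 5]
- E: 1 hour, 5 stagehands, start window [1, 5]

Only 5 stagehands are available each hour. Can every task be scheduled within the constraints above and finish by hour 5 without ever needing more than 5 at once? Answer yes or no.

Schedule A@1, B@2, C@4, D@2, E@5: h1:5  h2:5  h3:3  h4:5  h5:5 — peak 5 ≤ 5.

yes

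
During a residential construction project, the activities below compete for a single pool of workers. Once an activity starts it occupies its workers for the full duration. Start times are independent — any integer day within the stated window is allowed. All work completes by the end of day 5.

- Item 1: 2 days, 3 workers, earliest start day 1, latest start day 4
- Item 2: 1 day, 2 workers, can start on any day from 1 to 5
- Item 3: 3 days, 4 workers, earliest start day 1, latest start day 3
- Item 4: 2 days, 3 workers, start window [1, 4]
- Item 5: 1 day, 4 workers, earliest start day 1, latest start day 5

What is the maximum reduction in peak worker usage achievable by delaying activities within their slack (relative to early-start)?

9

Early-start peak: d1:16  d2:10  d3:4  d4:0  d5:0 ⇒ 16.
Leveled (Item 1@1, Item 2@1, Item 3@2, Item 4@3, Item 5@5): d1:5  d2:7  d3:7  d4:7  d5:4 ⇒ 7.
Reduction 16 − 7 = 9.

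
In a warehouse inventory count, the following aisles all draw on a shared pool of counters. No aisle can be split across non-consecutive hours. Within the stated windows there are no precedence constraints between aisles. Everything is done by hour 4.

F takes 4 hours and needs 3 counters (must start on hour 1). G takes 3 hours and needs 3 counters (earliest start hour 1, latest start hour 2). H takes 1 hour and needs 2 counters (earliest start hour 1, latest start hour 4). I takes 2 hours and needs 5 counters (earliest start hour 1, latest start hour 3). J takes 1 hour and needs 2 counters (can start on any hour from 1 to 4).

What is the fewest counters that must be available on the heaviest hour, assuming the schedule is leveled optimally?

11

Early-start (F@1, G@1, H@1, I@1, J@1) gives peak 15: h1:15  h2:11  h3:6  h4:3.
Shift I→2.
Schedule F@1, G@1, H@1, I@2, J@1: h1:10  h2:11  h3:11  h4:3 — peak 11.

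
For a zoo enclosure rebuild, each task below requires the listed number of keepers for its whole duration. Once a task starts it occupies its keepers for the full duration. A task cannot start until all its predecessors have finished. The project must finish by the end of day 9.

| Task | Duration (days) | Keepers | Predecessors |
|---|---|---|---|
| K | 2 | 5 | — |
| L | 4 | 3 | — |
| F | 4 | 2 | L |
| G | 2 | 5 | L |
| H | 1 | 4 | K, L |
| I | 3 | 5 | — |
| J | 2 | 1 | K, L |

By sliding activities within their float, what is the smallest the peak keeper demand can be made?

Early-start (K@1, L@1, F@5, G@5, H@5, I@1, J@5) gives peak 13: d1:13  d2:13  d3:8  d4:3  d5:12  d6:8  d7:2  d8:2  d9:0.
Shift G→6, H→8, I→3.
Schedule K@1, L@1, F@5, G@6, H@8, I@3, J@5: d1:8  d2:8  d3:8  d4:8  d5:8  d6:8  d7:7  d8:6  d9:0 — peak 8.

8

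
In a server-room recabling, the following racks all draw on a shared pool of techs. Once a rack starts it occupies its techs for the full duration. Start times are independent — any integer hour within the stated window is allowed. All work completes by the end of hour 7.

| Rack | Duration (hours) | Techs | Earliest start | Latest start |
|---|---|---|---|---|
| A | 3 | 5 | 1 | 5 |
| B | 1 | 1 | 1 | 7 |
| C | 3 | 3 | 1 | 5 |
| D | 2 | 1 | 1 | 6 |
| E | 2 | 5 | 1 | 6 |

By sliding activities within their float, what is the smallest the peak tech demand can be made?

Early-start (A@1, B@1, C@1, D@1, E@1) gives peak 15: h1:15  h2:14  h3:8  h4:0  h5:0  h6:0  h7:0.
Shift C→2, D→4, E→5.
Schedule A@1, B@1, C@2, D@4, E@5: h1:6  h2:8  h3:8  h4:4  h5:6  h6:5  h7:0 — peak 8.

8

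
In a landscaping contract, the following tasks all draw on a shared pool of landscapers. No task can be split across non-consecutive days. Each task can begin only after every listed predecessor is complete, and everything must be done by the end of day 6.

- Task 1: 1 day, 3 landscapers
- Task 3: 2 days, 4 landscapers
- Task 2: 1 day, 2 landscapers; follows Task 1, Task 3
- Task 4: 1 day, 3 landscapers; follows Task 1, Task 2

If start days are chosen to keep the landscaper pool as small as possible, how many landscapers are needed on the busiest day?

4

Early-start (Task 1@1, Task 3@1, Task 2@3, Task 4@4) gives peak 7: d1:7  d2:4  d3:2  d4:3  d5:0  d6:0.
Shift Task 3→2, Task 2→4, Task 4→5.
Schedule Task 1@1, Task 3@2, Task 2@4, Task 4@5: d1:3  d2:4  d3:4  d4:2  d5:3  d6:0 — peak 4.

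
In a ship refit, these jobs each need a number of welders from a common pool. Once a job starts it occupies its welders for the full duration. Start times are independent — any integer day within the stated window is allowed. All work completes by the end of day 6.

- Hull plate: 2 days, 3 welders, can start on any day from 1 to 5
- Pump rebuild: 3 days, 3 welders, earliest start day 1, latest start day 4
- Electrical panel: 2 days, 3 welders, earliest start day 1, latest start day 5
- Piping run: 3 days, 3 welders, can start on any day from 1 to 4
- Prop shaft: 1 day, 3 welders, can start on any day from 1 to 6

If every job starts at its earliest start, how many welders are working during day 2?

12

At early start, day 2 has: Hull plate, Pump rebuild, Electrical panel, Piping run.
Demand: 3 + 3 + 3 + 3 = 12.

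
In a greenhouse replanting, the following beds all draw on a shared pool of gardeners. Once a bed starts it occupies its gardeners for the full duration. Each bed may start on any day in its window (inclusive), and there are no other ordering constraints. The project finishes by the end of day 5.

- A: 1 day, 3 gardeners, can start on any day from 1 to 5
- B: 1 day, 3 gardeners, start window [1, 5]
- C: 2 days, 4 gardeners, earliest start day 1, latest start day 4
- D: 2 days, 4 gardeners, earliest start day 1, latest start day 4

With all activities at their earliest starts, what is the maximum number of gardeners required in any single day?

14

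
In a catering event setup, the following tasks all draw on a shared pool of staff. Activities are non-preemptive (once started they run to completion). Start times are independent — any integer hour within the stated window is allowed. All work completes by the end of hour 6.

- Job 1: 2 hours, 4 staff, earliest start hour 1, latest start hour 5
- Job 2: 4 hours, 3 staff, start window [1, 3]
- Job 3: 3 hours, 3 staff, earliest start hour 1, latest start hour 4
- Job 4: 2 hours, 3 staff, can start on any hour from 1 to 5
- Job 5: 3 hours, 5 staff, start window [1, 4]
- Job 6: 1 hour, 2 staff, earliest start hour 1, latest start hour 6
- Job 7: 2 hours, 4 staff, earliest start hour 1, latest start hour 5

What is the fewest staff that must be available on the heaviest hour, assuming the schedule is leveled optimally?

11

Early-start (Job 1@1, Job 2@1, Job 3@1, Job 4@1, Job 5@1, Job 6@1, Job 7@1) gives peak 24: h1:24  h2:22  h3:11  h4:3  h5:0  h6:0.
Shift Job 4→3, Job 5→4, Job 6→3, Job 7→5.
Schedule Job 1@1, Job 2@1, Job 3@1, Job 4@3, Job 5@4, Job 6@3, Job 7@5: h1:10  h2:10  h3:11  h4:11  h5:9  h6:9 — peak 11.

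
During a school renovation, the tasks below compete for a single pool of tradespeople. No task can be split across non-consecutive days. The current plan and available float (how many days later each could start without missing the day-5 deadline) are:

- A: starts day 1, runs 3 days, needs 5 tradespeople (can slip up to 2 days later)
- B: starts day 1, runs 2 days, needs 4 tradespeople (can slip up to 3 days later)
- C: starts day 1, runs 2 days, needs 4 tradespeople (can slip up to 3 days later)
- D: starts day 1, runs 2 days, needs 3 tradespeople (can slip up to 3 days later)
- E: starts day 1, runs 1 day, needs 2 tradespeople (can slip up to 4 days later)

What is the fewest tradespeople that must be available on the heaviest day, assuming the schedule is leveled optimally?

Early-start (A@1, B@1, C@1, D@1, E@1) gives peak 18: d1:18  d2:16  d3:5  d4:0  d5:0.
Shift B→4, C→4, E→3.
Schedule A@1, B@4, C@4, D@1, E@3: d1:8  d2:8  d3:7  d4:8  d5:8 — peak 8.
Total tradesperson-days = 39 over 5 days ⇒ peak ≥ ⌈39/5⌉ = 8, so 8 is optimal.

8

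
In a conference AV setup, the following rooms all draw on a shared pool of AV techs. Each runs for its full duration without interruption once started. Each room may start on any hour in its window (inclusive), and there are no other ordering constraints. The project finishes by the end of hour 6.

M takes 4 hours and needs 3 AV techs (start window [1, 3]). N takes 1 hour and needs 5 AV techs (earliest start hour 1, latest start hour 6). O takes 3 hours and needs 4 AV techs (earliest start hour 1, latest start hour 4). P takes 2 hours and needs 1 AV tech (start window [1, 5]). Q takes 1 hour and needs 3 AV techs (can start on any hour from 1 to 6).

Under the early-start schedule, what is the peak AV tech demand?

Early-start schedule: M@1, N@1, O@1, P@1, Q@1.
Load per hour: hour 1: 16, hour 2: 8, hour 3: 7, hour 4: 3, hour 5: 0, hour 6: 0.
Peak is 16.

16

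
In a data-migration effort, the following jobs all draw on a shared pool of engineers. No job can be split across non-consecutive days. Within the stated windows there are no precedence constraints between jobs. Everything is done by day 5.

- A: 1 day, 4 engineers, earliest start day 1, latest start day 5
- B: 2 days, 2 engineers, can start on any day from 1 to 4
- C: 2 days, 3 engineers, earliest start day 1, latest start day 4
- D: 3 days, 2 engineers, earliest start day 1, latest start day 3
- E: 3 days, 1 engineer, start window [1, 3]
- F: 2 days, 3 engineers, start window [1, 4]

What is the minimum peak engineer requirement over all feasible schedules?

6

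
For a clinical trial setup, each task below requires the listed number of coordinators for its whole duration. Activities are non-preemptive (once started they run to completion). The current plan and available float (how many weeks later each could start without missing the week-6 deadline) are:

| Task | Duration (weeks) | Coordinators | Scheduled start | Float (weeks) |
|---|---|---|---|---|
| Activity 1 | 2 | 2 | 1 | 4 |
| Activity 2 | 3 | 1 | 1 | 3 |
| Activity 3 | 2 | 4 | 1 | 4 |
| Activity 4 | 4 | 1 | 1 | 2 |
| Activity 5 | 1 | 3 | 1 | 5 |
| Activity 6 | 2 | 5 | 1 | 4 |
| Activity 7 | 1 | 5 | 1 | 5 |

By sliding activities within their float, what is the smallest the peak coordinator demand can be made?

7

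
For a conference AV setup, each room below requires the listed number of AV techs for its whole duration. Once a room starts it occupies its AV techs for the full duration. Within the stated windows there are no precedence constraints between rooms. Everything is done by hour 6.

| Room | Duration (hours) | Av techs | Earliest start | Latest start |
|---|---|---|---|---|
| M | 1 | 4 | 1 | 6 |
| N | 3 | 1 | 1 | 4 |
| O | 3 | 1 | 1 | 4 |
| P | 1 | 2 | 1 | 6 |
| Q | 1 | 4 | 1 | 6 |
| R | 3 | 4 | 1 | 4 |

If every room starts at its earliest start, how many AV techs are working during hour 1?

At early start, hour 1 has: M, N, O, P, Q, R.
Demand: 4 + 1 + 1 + 2 + 4 + 4 = 16.

16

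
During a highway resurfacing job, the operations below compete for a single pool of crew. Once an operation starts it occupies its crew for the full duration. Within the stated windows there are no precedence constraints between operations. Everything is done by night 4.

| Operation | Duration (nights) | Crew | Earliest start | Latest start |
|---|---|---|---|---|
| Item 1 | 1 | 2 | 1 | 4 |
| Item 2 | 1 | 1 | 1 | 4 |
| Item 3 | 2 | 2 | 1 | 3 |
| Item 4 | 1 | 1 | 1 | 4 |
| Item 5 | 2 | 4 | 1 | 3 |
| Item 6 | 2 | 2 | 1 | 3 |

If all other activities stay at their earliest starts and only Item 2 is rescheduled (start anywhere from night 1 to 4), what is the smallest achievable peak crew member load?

Item 2@1: n1:12  n2:8  n3:0  n4:0 → peak 12
Item 2@2: n1:11  n2:9  n3:0  n4:0 → peak 11
Item 2@3: n1:11  n2:8  n3:1  n4:0 → peak 11
Item 2@4: n1:11  n2:8  n3:0  n4:1 → peak 11
Best is Item 2@2, peak 11.

11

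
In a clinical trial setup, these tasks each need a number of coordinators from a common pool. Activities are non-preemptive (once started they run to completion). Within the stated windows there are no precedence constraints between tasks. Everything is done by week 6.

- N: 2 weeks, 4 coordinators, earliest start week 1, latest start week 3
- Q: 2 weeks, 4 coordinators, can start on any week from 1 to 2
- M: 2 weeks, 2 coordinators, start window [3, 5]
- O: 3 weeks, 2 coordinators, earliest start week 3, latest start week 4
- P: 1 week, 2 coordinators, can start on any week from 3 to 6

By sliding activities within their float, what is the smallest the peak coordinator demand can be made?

6

Early-start (N@1, Q@1, M@3, O@3, P@3) gives peak 8: w1:8  w2:8  w3:6  w4:4  w5:2  w6:0.
Shift N→3, M→5, P→5.
Schedule N@3, Q@1, M@5, O@3, P@5: w1:4  w2:4  w3:6  w4:6  w5:6  w6:2 — peak 6.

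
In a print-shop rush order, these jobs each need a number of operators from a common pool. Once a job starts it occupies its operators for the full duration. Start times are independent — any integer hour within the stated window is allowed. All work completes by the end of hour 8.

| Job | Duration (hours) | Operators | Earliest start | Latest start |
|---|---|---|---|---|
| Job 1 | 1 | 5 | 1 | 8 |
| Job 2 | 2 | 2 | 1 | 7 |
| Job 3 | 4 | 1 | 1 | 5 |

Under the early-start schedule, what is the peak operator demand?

Early-start schedule: Job 1@1, Job 2@1, Job 3@1.
Load per hour: hour 1: 8, hour 2: 3, hour 3: 1, hour 4: 1, hour 5: 0, hour 6: 0, hour 7: 0, hour 8: 0.
Peak is 8.

8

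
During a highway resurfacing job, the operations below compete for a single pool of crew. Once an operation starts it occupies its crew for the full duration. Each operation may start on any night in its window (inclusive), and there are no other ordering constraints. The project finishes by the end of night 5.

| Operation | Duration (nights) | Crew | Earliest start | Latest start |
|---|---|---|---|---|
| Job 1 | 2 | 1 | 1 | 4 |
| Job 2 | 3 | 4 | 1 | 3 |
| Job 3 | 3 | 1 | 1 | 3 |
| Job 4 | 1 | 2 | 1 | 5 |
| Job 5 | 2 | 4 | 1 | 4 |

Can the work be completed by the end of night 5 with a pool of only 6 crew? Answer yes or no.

yes

Schedule Job 1@1, Job 2@1, Job 3@1, Job 4@4, Job 5@4: n1:6  n2:6  n3:5  n4:6  n5:4 — peak 6 ≤ 6.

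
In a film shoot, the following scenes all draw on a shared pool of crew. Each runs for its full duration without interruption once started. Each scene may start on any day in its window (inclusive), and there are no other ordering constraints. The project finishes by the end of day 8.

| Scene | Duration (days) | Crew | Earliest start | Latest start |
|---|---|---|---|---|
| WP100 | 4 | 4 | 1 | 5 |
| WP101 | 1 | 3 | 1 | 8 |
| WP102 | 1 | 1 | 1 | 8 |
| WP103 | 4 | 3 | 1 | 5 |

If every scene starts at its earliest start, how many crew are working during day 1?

11

At early start, day 1 has: WP100, WP101, WP102, WP103.
Demand: 4 + 3 + 1 + 3 = 11.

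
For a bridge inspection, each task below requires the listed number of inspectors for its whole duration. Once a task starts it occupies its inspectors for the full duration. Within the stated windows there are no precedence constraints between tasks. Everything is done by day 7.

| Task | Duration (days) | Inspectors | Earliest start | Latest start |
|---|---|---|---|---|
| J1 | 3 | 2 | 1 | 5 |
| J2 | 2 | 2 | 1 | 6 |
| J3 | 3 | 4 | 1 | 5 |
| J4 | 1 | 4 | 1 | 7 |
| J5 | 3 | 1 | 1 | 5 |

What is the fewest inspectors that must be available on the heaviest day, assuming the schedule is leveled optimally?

5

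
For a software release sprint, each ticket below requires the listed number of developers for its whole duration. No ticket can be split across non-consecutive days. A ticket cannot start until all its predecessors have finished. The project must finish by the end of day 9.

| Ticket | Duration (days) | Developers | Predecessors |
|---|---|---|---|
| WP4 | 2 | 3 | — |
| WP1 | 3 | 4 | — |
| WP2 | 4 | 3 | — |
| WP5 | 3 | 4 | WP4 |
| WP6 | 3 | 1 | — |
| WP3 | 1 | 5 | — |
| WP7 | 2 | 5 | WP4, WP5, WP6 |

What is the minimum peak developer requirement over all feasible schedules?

Early-start (WP4@1, WP1@1, WP2@1, WP5@3, WP6@1, WP3@1, WP7@6) gives peak 16: d1:16  d2:11  d3:12  d4:7  d5:4  d6:5  d7:5  d8:0  d9:0.
Shift WP2→3, WP5→4, WP3→7, WP7→8.
Schedule WP4@1, WP1@1, WP2@3, WP5@4, WP6@1, WP3@7, WP7@8: d1:8  d2:8  d3:8  d4:7  d5:7  d6:7  d7:5  d8:5  d9:5 — peak 8.

8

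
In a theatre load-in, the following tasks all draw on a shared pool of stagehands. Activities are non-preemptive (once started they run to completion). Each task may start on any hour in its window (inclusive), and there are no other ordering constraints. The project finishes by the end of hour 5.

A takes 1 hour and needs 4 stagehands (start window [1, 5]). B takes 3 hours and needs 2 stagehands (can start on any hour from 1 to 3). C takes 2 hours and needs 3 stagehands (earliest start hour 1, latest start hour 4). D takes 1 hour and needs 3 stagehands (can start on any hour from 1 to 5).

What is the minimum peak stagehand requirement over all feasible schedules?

Early-start (A@1, B@1, C@1, D@1) gives peak 12: h1:12  h2:5  h3:2  h4:0  h5:0.
Shift B→2, C→2, D→4.
Schedule A@1, B@2, C@2, D@4: h1:4  h2:5  h3:5  h4:5  h5:0 — peak 5.

5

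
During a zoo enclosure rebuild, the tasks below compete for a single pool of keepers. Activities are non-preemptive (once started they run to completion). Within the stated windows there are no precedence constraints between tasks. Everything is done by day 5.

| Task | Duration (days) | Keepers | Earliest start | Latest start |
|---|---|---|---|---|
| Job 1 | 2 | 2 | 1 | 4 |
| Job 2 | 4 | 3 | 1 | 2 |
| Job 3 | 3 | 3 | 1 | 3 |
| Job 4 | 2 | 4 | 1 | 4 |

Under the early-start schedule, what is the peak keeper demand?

12

Early-start schedule: Job 1@1, Job 2@1, Job 3@1, Job 4@1.
Load per day: day 1: 12, day 2: 12, day 3: 6, day 4: 3, day 5: 0.
Peak is 12.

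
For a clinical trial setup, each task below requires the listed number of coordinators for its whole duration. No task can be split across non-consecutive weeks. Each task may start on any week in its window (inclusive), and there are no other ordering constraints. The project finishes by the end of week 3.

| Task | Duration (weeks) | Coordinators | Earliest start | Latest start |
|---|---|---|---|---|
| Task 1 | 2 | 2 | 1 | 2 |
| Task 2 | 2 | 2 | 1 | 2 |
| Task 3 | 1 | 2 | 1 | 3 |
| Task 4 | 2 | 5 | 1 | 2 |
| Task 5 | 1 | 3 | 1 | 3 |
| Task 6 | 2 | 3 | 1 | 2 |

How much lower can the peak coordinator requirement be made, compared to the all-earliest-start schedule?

5

Early-start peak: w1:17  w2:12  w3:0 ⇒ 17.
Leveled (Task 1@1, Task 2@1, Task 3@1, Task 4@1, Task 5@3, Task 6@2): w1:11  w2:12  w3:6 ⇒ 12.
Reduction 17 − 12 = 5.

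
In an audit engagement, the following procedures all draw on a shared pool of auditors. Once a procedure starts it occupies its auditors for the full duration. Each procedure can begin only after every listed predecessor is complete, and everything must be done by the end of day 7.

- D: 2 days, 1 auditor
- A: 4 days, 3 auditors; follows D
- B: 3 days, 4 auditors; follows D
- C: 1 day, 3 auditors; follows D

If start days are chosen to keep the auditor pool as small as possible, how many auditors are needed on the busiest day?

Early-start (D@1, A@3, B@3, C@3) gives peak 10: d1:1  d2:1  d3:10  d4:7  d5:7  d6:3  d7:0.
Shift C→6.
Schedule D@1, A@3, B@3, C@6: d1:1  d2:1  d3:7  d4:7  d5:7  d6:6  d7:0 — peak 7.

7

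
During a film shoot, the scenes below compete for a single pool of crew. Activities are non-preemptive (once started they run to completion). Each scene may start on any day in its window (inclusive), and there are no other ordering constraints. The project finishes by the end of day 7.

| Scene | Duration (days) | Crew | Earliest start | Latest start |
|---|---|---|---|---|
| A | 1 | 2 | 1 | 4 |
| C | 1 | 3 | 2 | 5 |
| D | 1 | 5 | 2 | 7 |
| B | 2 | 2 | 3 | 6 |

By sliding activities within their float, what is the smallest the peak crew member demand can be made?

5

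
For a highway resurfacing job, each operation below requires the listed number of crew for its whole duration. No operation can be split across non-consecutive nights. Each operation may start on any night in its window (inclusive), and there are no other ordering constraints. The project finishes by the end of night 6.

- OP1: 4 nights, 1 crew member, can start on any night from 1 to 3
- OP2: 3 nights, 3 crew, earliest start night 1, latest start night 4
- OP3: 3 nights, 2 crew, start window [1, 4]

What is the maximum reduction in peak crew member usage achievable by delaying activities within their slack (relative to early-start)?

2

Early-start peak: n1:6  n2:6  n3:6  n4:1  n5:0  n6:0 ⇒ 6.
Leveled (OP1@1, OP2@1, OP3@4): n1:4  n2:4  n3:4  n4:3  n5:2  n6:2 ⇒ 4.
Reduction 6 − 4 = 2.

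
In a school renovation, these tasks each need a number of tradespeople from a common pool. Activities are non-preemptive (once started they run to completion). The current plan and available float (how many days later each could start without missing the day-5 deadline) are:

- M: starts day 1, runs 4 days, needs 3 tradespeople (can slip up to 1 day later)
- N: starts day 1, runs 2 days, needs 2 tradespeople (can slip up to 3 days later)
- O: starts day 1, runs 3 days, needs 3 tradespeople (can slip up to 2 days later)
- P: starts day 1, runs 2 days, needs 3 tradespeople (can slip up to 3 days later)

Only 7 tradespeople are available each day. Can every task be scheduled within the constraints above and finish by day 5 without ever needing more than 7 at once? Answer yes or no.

no

The minimum achievable peak is 8; 7 < 8, so no feasible schedule stays within the cap.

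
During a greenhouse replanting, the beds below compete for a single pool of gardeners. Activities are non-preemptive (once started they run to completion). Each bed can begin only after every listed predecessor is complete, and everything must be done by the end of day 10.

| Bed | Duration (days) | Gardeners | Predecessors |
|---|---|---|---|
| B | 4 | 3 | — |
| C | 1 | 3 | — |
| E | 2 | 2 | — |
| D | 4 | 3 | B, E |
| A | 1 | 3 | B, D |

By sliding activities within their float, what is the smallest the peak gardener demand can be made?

Early-start (B@1, C@1, E@1, D@5, A@9) gives peak 8: d1:8  d2:5  d3:3  d4:3  d5:3  d6:3  d7:3  d8:3  d9:3  d10:0.
Shift C→5, D→6, A→10.
Schedule B@1, C@5, E@1, D@6, A@10: d1:5  d2:5  d3:3  d4:3  d5:3  d6:3  d7:3  d8:3  d9:3  d10:3 — peak 5.

5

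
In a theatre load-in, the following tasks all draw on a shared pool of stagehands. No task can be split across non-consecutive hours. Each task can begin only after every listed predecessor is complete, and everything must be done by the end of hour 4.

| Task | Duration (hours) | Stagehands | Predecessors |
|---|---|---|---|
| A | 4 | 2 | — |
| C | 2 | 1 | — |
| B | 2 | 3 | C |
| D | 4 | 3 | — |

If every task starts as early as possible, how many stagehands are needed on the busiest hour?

Early-start schedule: A@1, C@1, B@3, D@1.
Load per hour: hour 1: 6, hour 2: 6, hour 3: 8, hour 4: 8.
Peak is 8.

8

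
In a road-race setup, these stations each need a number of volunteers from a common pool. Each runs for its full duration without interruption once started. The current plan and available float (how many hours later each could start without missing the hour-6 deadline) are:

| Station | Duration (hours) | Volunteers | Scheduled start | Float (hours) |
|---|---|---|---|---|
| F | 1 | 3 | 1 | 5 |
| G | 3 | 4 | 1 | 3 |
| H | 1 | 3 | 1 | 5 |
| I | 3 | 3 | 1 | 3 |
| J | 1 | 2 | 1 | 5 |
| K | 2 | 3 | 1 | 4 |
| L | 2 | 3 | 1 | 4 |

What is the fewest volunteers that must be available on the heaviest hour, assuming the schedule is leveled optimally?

8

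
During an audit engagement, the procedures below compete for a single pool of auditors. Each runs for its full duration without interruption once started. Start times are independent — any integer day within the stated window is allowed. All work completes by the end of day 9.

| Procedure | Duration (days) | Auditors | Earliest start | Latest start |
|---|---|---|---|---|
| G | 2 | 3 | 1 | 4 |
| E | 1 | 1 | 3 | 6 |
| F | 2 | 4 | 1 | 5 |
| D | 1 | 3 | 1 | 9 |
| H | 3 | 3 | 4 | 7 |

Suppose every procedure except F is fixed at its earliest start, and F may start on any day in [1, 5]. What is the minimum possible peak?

7

F@1: d1:10  d2:7  d3:1  d4:3  d5:3  d6:3  d7:0  d8:0  d9:0 → peak 10
F@2: d1:6  d2:7  d3:5  d4:3  d5:3  d6:3  d7:0  d8:0  d9:0 → peak 7
F@3: d1:6  d2:3  d3:5  d4:7  d5:3  d6:3  d7:0  d8:0  d9:0 → peak 7
F@4: d1:6  d2:3  d3:1  d4:7  d5:7  d6:3  d7:0  d8:0  d9:0 → peak 7
F@5: d1:6  d2:3  d3:1  d4:3  d5:7  d6:7  d7:0  d8:0  d9:0 → peak 7
Best is F@2, peak 7.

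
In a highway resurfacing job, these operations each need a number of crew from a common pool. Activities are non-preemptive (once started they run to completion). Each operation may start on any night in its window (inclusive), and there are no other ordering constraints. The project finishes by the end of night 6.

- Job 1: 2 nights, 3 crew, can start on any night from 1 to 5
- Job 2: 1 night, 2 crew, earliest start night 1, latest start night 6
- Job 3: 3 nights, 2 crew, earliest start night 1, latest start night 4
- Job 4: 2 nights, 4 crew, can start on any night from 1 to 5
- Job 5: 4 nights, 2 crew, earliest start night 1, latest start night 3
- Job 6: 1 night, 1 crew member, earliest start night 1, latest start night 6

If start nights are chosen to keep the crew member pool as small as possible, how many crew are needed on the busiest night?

6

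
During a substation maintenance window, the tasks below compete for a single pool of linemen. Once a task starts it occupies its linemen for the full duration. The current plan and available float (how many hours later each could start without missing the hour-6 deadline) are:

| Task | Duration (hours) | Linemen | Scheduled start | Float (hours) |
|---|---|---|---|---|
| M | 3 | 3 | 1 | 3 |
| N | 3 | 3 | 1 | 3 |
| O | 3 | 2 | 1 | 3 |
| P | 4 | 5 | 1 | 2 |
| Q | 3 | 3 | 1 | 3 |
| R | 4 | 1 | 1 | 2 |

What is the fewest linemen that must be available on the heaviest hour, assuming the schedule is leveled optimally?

Early-start (M@1, N@1, O@1, P@1, Q@1, R@1) gives peak 17: h1:17  h2:17  h3:17  h4:6  h5:0  h6:0.
Shift O→4, Q→4.
Schedule M@1, N@1, O@4, P@1, Q@4, R@1: h1:12  h2:12  h3:12  h4:11  h5:5  h6:5 — peak 12.

12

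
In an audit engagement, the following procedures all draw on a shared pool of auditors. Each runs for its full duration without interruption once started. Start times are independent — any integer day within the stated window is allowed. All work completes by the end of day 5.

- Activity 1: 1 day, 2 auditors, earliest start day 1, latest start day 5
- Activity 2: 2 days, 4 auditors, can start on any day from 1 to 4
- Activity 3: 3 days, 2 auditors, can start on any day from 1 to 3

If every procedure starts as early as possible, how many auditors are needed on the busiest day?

Early-start schedule: Activity 1@1, Activity 2@1, Activity 3@1.
Load per day: day 1: 8, day 2: 6, day 3: 2, day 4: 0, day 5: 0.
Peak is 8.

8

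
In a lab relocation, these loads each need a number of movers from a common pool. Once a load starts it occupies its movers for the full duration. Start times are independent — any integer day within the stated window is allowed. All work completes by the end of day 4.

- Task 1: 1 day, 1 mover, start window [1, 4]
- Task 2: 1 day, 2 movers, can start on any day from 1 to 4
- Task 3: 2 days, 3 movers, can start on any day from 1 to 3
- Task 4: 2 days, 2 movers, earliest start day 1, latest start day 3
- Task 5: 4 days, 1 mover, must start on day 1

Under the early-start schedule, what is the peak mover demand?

9

Early-start schedule: Task 1@1, Task 2@1, Task 3@1, Task 4@1, Task 5@1.
Load per day: day 1: 9, day 2: 6, day 3: 1, day 4: 1.
Peak is 9.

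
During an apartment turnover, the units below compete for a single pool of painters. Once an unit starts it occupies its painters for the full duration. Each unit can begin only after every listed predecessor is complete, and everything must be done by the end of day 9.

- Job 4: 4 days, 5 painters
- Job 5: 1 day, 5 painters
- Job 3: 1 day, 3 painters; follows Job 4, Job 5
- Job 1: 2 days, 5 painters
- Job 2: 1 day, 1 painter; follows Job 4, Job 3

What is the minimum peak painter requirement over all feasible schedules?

5

Early-start (Job 4@1, Job 5@1, Job 3@5, Job 1@1, Job 2@6) gives peak 15: d1:15  d2:10  d3:5  d4:5  d5:3  d6:1  d7:0  d8:0  d9:0.
Shift Job 5→5, Job 3→6, Job 1→7, Job 2→9.
Schedule Job 4@1, Job 5@5, Job 3@6, Job 1@7, Job 2@9: d1:5  d2:5  d3:5  d4:5  d5:5  d6:3  d7:5  d8:5  d9:1 — peak 5.
Total painter-days = 39 over 9 days ⇒ peak ≥ ⌈39/9⌉ = 5, so 5 is optimal.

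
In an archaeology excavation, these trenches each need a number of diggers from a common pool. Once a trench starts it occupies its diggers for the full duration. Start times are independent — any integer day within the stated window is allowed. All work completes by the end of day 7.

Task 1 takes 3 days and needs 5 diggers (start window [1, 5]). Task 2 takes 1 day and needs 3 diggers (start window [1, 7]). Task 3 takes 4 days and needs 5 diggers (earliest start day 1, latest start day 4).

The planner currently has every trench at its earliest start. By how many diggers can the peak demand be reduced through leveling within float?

5

Early-start peak: d1:13  d2:10  d3:10  d4:5  d5:0  d6:0  d7:0 ⇒ 13.
Leveled (Task 1@1, Task 2@1, Task 3@4): d1:8  d2:5  d3:5  d4:5  d5:5  d6:5  d7:5 ⇒ 8.
Reduction 13 − 8 = 5.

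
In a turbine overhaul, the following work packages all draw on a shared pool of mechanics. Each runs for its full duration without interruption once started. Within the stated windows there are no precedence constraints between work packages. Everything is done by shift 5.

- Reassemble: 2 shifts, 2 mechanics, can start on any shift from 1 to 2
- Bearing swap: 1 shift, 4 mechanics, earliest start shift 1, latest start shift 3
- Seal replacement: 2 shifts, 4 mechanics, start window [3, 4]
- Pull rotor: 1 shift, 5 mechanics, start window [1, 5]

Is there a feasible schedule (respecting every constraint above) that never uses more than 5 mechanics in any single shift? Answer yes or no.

no

The minimum achievable peak is 6; 5 < 6, so no feasible schedule stays within the cap.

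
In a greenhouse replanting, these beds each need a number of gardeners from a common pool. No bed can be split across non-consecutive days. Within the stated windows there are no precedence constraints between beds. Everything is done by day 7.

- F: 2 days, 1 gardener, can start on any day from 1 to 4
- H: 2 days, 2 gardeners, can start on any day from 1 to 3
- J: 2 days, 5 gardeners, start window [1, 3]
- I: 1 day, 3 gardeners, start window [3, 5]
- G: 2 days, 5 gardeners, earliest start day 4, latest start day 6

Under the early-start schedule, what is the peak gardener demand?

8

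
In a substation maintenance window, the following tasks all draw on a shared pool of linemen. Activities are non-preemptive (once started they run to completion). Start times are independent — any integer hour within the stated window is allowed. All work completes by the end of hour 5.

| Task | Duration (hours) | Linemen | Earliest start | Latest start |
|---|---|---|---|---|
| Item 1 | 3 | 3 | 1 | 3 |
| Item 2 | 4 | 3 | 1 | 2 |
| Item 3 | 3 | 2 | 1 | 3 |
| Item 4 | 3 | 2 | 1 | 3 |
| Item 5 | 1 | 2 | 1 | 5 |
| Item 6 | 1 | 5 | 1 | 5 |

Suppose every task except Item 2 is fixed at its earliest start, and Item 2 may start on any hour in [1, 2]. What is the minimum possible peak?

Item 2@1: h1:17  h2:10  h3:10  h4:3  h5:0 → peak 17
Item 2@2: h1:14  h2:10  h3:10  h4:3  h5:3 → peak 14
Best is Item 2@2, peak 14.

14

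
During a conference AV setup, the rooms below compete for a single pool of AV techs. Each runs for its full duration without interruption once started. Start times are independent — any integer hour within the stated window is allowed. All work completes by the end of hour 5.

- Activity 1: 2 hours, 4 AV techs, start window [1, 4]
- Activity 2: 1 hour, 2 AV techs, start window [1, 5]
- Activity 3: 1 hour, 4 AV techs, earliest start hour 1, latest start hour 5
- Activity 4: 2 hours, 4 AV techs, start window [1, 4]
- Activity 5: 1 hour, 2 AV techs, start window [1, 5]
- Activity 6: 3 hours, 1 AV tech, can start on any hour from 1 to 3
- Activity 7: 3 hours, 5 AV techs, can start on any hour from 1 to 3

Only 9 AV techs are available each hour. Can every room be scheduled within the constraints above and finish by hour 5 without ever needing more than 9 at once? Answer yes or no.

yes

Schedule Activity 1@1, Activity 2@1, Activity 3@2, Activity 4@4, Activity 5@1, Activity 6@1, Activity 7@3: h1:9  h2:9  h3:6  h4:9  h5:9 — peak 9 ≤ 9.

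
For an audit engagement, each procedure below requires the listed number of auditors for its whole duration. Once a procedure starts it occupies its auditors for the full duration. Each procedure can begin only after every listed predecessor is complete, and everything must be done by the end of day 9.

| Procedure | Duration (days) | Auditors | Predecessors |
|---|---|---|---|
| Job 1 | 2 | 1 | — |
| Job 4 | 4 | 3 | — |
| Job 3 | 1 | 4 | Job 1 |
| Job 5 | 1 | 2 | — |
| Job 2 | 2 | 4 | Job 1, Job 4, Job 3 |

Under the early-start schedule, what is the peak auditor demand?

7

Early-start schedule: Job 1@1, Job 4@1, Job 3@3, Job 5@1, Job 2@5.
Load per day: day 1: 6, day 2: 4, day 3: 7, day 4: 3, day 5: 4, day 6: 4, day 7: 0, day 8: 0, day 9: 0.
Peak is 7.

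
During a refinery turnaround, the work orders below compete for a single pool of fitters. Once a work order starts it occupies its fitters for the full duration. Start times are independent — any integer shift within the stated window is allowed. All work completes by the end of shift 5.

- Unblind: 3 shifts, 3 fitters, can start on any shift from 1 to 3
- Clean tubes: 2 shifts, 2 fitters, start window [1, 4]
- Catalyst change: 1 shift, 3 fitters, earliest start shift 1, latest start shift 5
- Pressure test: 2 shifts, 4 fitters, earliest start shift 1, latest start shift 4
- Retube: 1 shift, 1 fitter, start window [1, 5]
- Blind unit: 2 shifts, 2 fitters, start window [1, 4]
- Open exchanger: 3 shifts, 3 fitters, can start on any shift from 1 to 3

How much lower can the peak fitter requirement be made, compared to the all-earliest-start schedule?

10

Early-start peak: s1:18  s2:14  s3:6  s4:0  s5:0 ⇒ 18.
Leveled (Unblind@1, Clean tubes@1, Catalyst change@1, Pressure test@4, Retube@2, Blind unit@2, Open exchanger@3): s1:8  s2:8  s3:8  s4:7  s5:7 ⇒ 8.
Reduction 18 − 8 = 10.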